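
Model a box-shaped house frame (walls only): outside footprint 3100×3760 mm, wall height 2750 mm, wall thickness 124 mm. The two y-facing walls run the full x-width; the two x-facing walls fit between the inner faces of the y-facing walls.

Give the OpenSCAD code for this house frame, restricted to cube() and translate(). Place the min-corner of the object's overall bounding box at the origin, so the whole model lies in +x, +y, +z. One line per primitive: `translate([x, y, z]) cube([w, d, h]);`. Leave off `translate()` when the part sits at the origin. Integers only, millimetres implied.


cube([3100, 124, 2750]);
translate([0, 3636, 0]) cube([3100, 124, 2750]);
translate([0, 124, 0]) cube([124, 3512, 2750]);
translate([2976, 124, 0]) cube([124, 3512, 2750]);


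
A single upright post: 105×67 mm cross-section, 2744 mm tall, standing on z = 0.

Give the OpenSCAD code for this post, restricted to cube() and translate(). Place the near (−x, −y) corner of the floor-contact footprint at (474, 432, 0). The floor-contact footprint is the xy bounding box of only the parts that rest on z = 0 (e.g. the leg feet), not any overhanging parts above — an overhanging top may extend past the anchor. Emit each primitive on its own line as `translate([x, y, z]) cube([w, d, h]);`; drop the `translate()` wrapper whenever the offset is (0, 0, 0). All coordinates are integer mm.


translate([474, 432, 0]) cube([105, 67, 2744]);


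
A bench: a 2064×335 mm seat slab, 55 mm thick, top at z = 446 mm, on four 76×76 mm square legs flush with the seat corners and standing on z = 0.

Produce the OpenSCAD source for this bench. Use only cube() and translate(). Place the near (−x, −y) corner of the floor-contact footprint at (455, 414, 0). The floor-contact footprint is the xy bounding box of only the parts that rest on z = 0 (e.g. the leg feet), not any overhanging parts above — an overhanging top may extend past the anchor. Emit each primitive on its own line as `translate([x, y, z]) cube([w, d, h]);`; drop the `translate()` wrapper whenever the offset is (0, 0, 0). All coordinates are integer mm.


translate([455, 414, 391]) cube([2064, 335, 55]);
translate([455, 414, 0]) cube([76, 76, 391]);
translate([455, 673, 0]) cube([76, 76, 391]);
translate([2443, 414, 0]) cube([76, 76, 391]);
translate([2443, 673, 0]) cube([76, 76, 391]);


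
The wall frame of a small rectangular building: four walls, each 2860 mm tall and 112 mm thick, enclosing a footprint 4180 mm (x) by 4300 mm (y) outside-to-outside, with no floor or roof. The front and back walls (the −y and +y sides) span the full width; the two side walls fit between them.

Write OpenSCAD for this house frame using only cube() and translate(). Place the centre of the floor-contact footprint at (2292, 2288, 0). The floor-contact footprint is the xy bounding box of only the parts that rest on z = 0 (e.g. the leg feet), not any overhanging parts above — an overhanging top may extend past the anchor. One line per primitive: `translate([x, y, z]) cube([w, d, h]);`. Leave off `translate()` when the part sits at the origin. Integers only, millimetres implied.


translate([202, 138, 0]) cube([4180, 112, 2860]);
translate([202, 4326, 0]) cube([4180, 112, 2860]);
translate([202, 250, 0]) cube([112, 4076, 2860]);
translate([4270, 250, 0]) cube([112, 4076, 2860]);


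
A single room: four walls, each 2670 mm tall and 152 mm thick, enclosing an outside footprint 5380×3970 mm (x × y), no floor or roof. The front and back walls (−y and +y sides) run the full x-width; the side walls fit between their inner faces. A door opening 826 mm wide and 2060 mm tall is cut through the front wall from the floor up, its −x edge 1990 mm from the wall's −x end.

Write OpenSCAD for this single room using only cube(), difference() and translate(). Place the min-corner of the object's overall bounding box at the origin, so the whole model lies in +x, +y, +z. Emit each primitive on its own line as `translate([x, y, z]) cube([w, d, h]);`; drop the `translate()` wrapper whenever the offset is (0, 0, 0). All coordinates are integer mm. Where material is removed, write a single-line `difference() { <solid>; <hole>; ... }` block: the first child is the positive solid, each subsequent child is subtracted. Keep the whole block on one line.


difference() { cube([5380, 152, 2670]); translate([1990, 0, 0]) cube([826, 152, 2060]); }
translate([0, 3818, 0]) cube([5380, 152, 2670]);
translate([0, 152, 0]) cube([152, 3666, 2670]);
translate([5228, 152, 0]) cube([152, 3666, 2670]);


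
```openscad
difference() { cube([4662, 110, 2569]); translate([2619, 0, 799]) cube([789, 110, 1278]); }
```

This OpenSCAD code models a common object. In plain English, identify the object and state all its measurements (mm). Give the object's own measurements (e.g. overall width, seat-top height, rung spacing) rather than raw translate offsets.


A wall 4662 mm long (x), 110 mm thick (y), 2569 mm tall, with a rectangular window opening cut through it. The opening is 789 mm wide and 1278 mm tall; its sill is at z = 799 mm and its near (−x) edge is 2619 mm from the wall's −x end. The opening passes through the full wall thickness.


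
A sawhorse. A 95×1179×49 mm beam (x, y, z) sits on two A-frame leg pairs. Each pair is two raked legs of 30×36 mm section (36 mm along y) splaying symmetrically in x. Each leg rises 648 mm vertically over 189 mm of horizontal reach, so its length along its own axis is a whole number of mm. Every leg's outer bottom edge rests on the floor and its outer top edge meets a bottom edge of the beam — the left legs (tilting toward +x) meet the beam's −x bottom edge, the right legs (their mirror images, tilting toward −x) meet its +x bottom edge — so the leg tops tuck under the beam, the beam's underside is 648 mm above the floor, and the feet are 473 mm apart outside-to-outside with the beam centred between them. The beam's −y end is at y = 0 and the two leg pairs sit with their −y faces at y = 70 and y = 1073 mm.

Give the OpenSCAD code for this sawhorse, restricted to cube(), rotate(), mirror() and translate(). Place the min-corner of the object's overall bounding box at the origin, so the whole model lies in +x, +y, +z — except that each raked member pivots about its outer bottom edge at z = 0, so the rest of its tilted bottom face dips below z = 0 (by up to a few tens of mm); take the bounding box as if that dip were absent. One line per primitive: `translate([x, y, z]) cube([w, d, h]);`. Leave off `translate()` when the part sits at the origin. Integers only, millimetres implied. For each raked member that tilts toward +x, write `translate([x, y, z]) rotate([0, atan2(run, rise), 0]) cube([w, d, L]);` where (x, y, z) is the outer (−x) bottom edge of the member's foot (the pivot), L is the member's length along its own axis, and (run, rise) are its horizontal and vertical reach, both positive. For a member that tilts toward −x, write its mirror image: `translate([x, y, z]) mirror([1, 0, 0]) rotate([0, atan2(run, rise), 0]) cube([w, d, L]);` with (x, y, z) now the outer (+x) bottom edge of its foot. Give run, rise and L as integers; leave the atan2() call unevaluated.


translate([189, 0, 648]) cube([95, 1179, 49]);
translate([0, 70, 0]) rotate([0, atan2(189, 648), 0]) cube([30, 36, 675]);
translate([473, 70, 0]) mirror([1, 0, 0]) rotate([0, atan2(189, 648), 0]) cube([30, 36, 675]);
translate([0, 1073, 0]) rotate([0, atan2(189, 648), 0]) cube([30, 36, 675]);
translate([473, 1073, 0]) mirror([1, 0, 0]) rotate([0, atan2(189, 648), 0]) cube([30, 36, 675]);


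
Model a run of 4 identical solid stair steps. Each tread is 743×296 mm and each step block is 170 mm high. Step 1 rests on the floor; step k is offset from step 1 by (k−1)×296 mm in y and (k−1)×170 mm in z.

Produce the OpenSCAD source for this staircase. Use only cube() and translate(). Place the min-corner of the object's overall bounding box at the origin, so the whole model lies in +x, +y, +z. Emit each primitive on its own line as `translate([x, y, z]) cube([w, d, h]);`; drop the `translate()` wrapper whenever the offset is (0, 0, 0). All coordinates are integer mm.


cube([743, 296, 170]);
translate([0, 296, 170]) cube([743, 296, 170]);
translate([0, 592, 340]) cube([743, 296, 170]);
translate([0, 888, 510]) cube([743, 296, 170]);


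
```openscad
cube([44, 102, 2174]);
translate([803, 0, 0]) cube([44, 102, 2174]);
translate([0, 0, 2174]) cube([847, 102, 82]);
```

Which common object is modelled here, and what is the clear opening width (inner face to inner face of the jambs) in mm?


A door frame. The clear opening width is 759 mm.

Two 2174 mm tall posts with a header on top — a door frame. The left jamb is 44 mm wide at x = 0; the right jamb starts at x = 803. The clear opening is 803 − 44 = 759 mm.


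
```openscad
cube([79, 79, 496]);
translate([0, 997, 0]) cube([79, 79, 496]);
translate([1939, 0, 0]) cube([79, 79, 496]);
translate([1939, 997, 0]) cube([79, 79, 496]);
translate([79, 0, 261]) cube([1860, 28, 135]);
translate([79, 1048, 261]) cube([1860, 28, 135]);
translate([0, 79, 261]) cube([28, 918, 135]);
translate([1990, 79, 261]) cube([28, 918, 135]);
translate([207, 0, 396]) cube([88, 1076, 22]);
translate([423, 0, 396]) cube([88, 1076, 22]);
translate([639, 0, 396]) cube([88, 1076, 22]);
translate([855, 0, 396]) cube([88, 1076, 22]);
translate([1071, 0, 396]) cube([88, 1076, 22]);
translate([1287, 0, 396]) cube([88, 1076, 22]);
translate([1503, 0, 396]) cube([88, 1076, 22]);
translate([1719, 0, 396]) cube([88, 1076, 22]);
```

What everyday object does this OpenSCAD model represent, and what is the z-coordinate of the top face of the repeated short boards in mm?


A bed frame. The slat-top height is 418 mm.

Four posts, four rails, and a row of slats — a bed frame. Slats sit on the rails at z = 261 + 135 = 396; with slat thickness 22, the top is 418 mm.


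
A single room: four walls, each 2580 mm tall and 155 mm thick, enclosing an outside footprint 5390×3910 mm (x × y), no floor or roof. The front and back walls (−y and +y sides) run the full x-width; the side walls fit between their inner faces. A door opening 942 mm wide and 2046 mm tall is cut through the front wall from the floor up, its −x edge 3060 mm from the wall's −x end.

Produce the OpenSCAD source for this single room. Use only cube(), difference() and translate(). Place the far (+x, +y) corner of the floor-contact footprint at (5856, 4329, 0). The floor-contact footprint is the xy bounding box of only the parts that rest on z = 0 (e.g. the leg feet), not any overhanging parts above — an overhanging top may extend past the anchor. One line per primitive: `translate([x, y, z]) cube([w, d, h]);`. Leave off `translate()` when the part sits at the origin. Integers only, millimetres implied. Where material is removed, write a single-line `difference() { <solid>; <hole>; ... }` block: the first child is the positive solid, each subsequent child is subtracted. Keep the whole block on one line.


difference() { translate([466, 419, 0]) cube([5390, 155, 2580]); translate([3526, 419, 0]) cube([942, 155, 2046]); }
translate([466, 4174, 0]) cube([5390, 155, 2580]);
translate([466, 574, 0]) cube([155, 3600, 2580]);
translate([5701, 574, 0]) cube([155, 3600, 2580]);


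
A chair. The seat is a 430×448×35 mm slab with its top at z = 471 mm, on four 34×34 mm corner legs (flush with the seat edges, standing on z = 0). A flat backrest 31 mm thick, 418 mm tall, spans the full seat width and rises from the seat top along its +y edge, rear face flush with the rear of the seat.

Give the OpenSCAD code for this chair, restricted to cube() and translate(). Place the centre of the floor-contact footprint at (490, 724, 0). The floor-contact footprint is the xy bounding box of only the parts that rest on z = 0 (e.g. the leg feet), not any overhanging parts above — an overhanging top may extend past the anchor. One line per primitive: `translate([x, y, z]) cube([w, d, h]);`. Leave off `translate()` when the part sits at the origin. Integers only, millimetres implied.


translate([275, 500, 436]) cube([430, 448, 35]);
translate([275, 500, 0]) cube([34, 34, 436]);
translate([671, 500, 0]) cube([34, 34, 436]);
translate([275, 914, 0]) cube([34, 34, 436]);
translate([671, 914, 0]) cube([34, 34, 436]);
translate([275, 917, 471]) cube([430, 31, 418]);


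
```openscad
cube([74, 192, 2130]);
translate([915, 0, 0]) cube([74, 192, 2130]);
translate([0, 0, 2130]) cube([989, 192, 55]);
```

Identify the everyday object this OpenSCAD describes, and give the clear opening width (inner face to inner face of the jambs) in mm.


A door frame. The clear opening width is 841 mm.

Two 2130 mm tall posts with a header on top — a door frame. The left jamb is 74 mm wide at x = 0; the right jamb starts at x = 915. The clear opening is 915 − 74 = 841 mm.


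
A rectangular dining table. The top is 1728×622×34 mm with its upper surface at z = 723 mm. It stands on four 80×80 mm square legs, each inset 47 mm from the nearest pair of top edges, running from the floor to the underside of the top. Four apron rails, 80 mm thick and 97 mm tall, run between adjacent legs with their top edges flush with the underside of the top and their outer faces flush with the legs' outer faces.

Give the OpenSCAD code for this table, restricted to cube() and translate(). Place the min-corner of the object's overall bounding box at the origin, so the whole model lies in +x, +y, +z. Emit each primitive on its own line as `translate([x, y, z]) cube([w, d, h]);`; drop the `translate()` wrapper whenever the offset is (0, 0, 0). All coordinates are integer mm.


translate([0, 0, 689]) cube([1728, 622, 34]);
translate([47, 47, 0]) cube([80, 80, 689]);
translate([1601, 47, 0]) cube([80, 80, 689]);
translate([47, 495, 0]) cube([80, 80, 689]);
translate([1601, 495, 0]) cube([80, 80, 689]);
translate([127, 47, 592]) cube([1474, 80, 97]);
translate([127, 495, 592]) cube([1474, 80, 97]);
translate([47, 127, 592]) cube([80, 368, 97]);
translate([1601, 127, 592]) cube([80, 368, 97]);


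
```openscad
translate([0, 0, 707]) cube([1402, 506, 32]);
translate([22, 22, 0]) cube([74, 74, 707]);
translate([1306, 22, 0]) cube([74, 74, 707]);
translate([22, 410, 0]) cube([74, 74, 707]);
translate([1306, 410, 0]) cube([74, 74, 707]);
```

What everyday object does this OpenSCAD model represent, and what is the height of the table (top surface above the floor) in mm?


A table. The table height is 739 mm.

A 1402×506×32 slab sits at z = 707 on four 74 mm square posts — a table. The top surface is at 707 + 32 = 739 mm.


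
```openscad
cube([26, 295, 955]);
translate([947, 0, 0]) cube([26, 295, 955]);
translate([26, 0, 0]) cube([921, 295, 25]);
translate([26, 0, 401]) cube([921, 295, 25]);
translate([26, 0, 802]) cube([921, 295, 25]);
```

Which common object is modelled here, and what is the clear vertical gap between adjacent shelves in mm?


A bookshelf. The clear shelf gap is 376 mm.

Two tall side panels with 3 horizontal boards between them — a bookshelf. The first two shelf undersides are at z = 0 and z = 401; with shelf thickness 25, the clear gap is 401 − 0 − 25 = 376 mm.


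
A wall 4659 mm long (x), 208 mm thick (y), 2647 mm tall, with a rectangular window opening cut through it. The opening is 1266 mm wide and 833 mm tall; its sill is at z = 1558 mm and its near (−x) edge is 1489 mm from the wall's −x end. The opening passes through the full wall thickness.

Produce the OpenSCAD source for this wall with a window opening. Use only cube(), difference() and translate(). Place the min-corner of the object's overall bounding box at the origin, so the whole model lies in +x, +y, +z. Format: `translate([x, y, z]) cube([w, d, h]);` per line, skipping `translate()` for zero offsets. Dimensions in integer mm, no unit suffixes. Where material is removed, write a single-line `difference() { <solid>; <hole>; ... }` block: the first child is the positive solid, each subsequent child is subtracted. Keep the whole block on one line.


difference() { cube([4659, 208, 2647]); translate([1489, 0, 1558]) cube([1266, 208, 833]); }


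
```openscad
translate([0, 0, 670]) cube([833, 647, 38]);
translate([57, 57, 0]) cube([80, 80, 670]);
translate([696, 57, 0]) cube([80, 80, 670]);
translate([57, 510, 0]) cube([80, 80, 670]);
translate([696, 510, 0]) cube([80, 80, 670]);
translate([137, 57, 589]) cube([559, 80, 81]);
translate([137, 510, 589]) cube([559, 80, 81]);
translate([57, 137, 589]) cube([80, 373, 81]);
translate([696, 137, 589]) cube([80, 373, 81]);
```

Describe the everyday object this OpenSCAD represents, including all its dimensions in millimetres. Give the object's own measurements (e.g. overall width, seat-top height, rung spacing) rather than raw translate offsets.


A rectangular dining table. The top is 833×647×38 mm with its upper surface at z = 708 mm. It stands on four 80×80 mm square legs, each inset 57 mm from the nearest pair of top edges, running from the floor to the underside of the top. Four apron rails, 80 mm thick and 81 mm tall, run between adjacent legs with their top edges flush with the underside of the top and their outer faces flush with the legs' outer faces.


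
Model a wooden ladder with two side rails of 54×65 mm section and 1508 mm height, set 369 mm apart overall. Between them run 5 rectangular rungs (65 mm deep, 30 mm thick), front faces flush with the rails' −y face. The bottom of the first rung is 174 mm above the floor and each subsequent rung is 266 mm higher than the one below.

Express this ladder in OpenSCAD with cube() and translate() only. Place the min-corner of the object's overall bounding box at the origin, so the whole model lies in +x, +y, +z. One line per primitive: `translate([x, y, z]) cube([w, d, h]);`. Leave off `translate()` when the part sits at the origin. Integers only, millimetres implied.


cube([54, 65, 1508]);
translate([315, 0, 0]) cube([54, 65, 1508]);
translate([54, 0, 174]) cube([261, 65, 30]);
translate([54, 0, 440]) cube([261, 65, 30]);
translate([54, 0, 706]) cube([261, 65, 30]);
translate([54, 0, 972]) cube([261, 65, 30]);
translate([54, 0, 1238]) cube([261, 65, 30]);


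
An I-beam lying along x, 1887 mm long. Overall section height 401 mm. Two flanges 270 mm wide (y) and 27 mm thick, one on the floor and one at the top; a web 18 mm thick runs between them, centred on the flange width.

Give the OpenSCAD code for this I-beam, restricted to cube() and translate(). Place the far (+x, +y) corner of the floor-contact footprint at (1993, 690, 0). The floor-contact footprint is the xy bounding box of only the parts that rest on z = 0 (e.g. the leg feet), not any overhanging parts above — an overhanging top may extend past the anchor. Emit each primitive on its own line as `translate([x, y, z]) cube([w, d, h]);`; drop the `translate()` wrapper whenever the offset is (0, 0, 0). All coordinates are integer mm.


translate([106, 420, 0]) cube([1887, 270, 27]);
translate([106, 546, 27]) cube([1887, 18, 347]);
translate([106, 420, 374]) cube([1887, 270, 27]);


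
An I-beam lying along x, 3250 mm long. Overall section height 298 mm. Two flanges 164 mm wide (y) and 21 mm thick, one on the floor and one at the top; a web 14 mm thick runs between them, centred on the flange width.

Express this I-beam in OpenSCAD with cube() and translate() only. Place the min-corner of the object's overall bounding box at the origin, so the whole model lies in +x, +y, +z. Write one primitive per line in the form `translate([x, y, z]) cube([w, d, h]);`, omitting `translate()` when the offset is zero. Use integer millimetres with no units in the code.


cube([3250, 164, 21]);
translate([0, 75, 21]) cube([3250, 14, 256]);
translate([0, 0, 277]) cube([3250, 164, 21]);


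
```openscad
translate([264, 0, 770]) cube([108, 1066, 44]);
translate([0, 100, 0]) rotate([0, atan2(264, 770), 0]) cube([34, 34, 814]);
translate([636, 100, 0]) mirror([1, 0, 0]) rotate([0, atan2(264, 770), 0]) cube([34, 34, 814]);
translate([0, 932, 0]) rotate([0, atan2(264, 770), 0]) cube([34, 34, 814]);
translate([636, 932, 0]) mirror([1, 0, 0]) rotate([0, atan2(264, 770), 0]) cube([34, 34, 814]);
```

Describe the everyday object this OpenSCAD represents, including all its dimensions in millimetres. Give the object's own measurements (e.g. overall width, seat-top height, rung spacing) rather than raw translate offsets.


A sawhorse. A 108×1066×44 mm beam (x, y, z) sits on two A-frame leg pairs. Each pair is two raked legs of 34×34 mm section (34 mm along y) splaying symmetrically in x. Each leg rises 770 mm vertically over 264 mm of horizontal reach and is 814 mm long along its own axis. Every leg's outer bottom edge rests on the floor and its outer top edge meets a bottom edge of the beam — the left legs (tilting toward +x) meet the beam's −x bottom edge, the right legs (their mirror images, tilting toward −x) meet its +x bottom edge — so the leg tops tuck under the beam, the beam's underside is 770 mm above the floor, and the feet are 636 mm apart outside-to-outside with the beam centred between them. The two leg pairs are set in 100 mm from either end of the beam.


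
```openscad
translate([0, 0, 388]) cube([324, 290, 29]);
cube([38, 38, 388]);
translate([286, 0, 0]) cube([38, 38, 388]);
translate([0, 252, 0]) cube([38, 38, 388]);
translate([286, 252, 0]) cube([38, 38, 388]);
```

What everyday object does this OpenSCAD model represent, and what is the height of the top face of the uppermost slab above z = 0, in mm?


A stool. The seat height is 417 mm.

A 324×290×29 slab at z = 388 on four corner posts — a stool. The seat top is 388 + 29 = 417 mm.


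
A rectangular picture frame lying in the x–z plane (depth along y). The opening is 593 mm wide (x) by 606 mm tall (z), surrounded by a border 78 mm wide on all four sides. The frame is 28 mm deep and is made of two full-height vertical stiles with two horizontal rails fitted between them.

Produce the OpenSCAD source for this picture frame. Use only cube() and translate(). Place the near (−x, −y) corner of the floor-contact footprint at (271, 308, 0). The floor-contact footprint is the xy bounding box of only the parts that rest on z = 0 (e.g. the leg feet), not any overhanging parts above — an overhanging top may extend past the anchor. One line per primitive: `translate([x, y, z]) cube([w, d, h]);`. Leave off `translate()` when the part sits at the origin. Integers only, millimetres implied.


translate([271, 308, 0]) cube([78, 28, 762]);
translate([942, 308, 0]) cube([78, 28, 762]);
translate([349, 308, 0]) cube([593, 28, 78]);
translate([349, 308, 684]) cube([593, 28, 78]);


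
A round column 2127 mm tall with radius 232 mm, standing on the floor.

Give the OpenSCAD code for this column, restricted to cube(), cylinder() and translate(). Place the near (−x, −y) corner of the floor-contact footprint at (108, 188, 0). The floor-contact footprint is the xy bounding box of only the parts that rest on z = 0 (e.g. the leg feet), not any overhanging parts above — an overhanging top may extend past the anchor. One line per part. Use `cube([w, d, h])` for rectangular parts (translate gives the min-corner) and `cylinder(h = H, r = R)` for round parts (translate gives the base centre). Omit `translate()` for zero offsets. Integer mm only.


translate([340, 420, 0]) cylinder(h = 2127, r = 232);


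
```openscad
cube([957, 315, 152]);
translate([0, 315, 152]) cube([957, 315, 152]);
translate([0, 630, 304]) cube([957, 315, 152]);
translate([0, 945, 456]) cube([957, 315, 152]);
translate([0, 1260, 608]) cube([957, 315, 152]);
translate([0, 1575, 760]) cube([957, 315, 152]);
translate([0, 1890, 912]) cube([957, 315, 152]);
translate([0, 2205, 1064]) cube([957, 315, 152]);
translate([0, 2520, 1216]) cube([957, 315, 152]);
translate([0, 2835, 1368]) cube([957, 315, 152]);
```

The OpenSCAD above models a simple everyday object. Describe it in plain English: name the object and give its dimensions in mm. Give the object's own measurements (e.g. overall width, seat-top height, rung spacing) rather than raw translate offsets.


A straight staircase of 10 solid steps. Each step is 957 mm wide (x), 315 mm deep (y, the going) and 152 mm tall (the rise). The first step rests on the floor; each subsequent step sits one going further in +y and one rise higher in +z, directly behind and above the previous step with no overlap.


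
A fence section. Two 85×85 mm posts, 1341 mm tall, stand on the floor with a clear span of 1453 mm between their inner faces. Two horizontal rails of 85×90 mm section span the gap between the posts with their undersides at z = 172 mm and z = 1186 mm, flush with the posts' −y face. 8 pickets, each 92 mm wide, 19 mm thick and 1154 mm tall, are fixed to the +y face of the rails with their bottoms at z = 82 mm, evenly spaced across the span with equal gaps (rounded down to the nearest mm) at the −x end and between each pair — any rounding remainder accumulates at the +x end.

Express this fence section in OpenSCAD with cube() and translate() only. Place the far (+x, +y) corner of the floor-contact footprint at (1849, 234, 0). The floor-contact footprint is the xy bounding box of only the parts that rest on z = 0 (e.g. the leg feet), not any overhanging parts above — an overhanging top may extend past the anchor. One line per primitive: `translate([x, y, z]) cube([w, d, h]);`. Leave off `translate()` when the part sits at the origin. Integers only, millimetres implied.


translate([226, 149, 0]) cube([85, 85, 1341]);
translate([1764, 149, 0]) cube([85, 85, 1341]);
translate([311, 149, 172]) cube([1453, 85, 90]);
translate([311, 149, 1186]) cube([1453, 85, 90]);
translate([390, 234, 82]) cube([92, 19, 1154]);
translate([561, 234, 82]) cube([92, 19, 1154]);
translate([732, 234, 82]) cube([92, 19, 1154]);
translate([903, 234, 82]) cube([92, 19, 1154]);
translate([1074, 234, 82]) cube([92, 19, 1154]);
translate([1245, 234, 82]) cube([92, 19, 1154]);
translate([1416, 234, 82]) cube([92, 19, 1154]);
translate([1587, 234, 82]) cube([92, 19, 1154]);


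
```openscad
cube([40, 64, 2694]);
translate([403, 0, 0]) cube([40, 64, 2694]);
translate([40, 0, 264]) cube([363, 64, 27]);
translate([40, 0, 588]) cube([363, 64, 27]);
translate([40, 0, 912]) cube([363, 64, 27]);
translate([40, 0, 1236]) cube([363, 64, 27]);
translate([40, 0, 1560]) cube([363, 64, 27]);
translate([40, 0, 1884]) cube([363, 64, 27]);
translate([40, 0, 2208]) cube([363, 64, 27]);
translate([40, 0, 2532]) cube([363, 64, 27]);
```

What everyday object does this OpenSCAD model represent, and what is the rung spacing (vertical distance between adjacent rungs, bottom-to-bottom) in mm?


A ladder. The rung spacing is 324 mm.

Two tall 40×64 posts with 8 short bars between them — a ladder. Adjacent rungs sit at z = 264 and z = 588, so the spacing is 588 − 264 = 324 mm.


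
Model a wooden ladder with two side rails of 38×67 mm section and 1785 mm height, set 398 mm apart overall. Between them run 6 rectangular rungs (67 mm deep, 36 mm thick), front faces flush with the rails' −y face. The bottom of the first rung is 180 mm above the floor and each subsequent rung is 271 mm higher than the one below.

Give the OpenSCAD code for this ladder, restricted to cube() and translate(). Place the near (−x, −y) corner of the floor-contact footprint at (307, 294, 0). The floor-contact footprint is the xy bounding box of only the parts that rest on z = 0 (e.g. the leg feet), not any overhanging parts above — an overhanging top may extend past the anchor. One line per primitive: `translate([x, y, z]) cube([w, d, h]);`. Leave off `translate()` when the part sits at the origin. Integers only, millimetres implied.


translate([307, 294, 0]) cube([38, 67, 1785]);
translate([667, 294, 0]) cube([38, 67, 1785]);
translate([345, 294, 180]) cube([322, 67, 36]);
translate([345, 294, 451]) cube([322, 67, 36]);
translate([345, 294, 722]) cube([322, 67, 36]);
translate([345, 294, 993]) cube([322, 67, 36]);
translate([345, 294, 1264]) cube([322, 67, 36]);
translate([345, 294, 1535]) cube([322, 67, 36]);


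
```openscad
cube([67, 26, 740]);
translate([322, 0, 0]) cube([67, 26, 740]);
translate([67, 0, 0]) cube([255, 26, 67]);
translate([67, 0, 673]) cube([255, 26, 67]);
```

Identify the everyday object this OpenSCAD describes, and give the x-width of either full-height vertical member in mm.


A picture frame. The border width is 67 mm.

Four thin pieces enclosing a rectangular opening — a picture frame. The two full-height stiles are 740 mm tall; the top rail sits at z = 673 and is 67 mm tall, so the border above the opening is 740 − 673 = 67 mm, matching the stile x-width.


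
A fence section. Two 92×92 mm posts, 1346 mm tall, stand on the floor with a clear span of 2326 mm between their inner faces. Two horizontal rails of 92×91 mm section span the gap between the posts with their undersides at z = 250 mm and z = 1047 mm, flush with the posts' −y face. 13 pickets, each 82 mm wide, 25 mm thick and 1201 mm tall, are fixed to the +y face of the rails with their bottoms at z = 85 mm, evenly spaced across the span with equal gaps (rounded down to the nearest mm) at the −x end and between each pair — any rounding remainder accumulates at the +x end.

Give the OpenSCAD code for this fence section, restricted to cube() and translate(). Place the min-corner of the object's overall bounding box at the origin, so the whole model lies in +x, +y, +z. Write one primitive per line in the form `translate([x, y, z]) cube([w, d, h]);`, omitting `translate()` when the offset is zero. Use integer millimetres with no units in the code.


cube([92, 92, 1346]);
translate([2418, 0, 0]) cube([92, 92, 1346]);
translate([92, 0, 250]) cube([2326, 92, 91]);
translate([92, 0, 1047]) cube([2326, 92, 91]);
translate([182, 92, 85]) cube([82, 25, 1201]);
translate([354, 92, 85]) cube([82, 25, 1201]);
translate([526, 92, 85]) cube([82, 25, 1201]);
translate([698, 92, 85]) cube([82, 25, 1201]);
translate([870, 92, 85]) cube([82, 25, 1201]);
translate([1042, 92, 85]) cube([82, 25, 1201]);
translate([1214, 92, 85]) cube([82, 25, 1201]);
translate([1386, 92, 85]) cube([82, 25, 1201]);
translate([1558, 92, 85]) cube([82, 25, 1201]);
translate([1730, 92, 85]) cube([82, 25, 1201]);
translate([1902, 92, 85]) cube([82, 25, 1201]);
translate([2074, 92, 85]) cube([82, 25, 1201]);
translate([2246, 92, 85]) cube([82, 25, 1201]);


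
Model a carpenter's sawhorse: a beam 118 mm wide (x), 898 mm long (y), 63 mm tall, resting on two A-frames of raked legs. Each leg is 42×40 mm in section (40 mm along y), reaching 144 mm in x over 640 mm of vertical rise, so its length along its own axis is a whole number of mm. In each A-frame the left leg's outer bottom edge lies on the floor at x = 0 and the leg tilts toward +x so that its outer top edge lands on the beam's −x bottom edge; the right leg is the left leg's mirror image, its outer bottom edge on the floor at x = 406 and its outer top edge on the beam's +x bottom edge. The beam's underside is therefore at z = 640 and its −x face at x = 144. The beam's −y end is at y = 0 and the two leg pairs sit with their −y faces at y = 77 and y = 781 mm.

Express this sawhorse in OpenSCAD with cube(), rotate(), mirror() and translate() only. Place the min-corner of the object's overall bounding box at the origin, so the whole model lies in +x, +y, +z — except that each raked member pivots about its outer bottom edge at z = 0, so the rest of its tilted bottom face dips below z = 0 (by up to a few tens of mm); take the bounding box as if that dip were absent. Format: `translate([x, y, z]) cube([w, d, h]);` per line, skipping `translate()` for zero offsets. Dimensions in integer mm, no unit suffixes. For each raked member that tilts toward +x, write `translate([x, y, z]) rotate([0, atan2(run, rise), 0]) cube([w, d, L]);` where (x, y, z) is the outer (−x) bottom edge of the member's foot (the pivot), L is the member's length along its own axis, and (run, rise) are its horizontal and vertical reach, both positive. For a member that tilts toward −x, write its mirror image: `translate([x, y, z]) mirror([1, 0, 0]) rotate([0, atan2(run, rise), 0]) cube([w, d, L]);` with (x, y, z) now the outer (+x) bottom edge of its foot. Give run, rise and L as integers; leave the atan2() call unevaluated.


translate([144, 0, 640]) cube([118, 898, 63]);
translate([0, 77, 0]) rotate([0, atan2(144, 640), 0]) cube([42, 40, 656]);
translate([406, 77, 0]) mirror([1, 0, 0]) rotate([0, atan2(144, 640), 0]) cube([42, 40, 656]);
translate([0, 781, 0]) rotate([0, atan2(144, 640), 0]) cube([42, 40, 656]);
translate([406, 781, 0]) mirror([1, 0, 0]) rotate([0, atan2(144, 640), 0]) cube([42, 40, 656]);


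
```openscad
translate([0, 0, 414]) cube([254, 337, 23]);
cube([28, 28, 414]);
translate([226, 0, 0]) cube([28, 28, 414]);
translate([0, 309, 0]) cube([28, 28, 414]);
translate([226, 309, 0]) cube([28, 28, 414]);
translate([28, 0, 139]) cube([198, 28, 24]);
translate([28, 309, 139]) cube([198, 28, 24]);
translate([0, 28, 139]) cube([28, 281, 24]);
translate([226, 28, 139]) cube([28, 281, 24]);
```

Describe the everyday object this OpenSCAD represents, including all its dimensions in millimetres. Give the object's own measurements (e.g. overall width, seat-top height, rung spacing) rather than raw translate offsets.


A four-legged stool. The seat is a 254×337×23 mm slab whose top surface is at z = 437 mm; four square legs, each 28×28 mm in cross-section, run from the floor (z = 0) to the underside of the seat, each flush with a corner of the seat. Four stretchers, 28 mm wide and 24 mm tall, connect adjacent legs with their undersides at z = 139 mm, each running between the inner faces of the legs it joins and aligned with the legs' outer faces on the other axis.


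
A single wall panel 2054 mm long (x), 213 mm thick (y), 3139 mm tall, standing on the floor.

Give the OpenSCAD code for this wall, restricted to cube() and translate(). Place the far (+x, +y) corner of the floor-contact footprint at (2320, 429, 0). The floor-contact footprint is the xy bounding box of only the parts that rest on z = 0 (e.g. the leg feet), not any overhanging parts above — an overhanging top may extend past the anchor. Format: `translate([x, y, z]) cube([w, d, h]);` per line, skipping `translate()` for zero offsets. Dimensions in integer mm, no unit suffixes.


translate([266, 216, 0]) cube([2054, 213, 3139]);


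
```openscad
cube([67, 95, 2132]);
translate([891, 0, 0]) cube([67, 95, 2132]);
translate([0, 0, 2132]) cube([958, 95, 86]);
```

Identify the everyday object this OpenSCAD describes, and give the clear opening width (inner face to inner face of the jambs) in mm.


A door frame. The clear opening width is 824 mm.

Two 2132 mm tall posts with a header on top — a door frame. The left jamb is 67 mm wide at x = 0; the right jamb starts at x = 891. The clear opening is 891 − 67 = 824 mm.


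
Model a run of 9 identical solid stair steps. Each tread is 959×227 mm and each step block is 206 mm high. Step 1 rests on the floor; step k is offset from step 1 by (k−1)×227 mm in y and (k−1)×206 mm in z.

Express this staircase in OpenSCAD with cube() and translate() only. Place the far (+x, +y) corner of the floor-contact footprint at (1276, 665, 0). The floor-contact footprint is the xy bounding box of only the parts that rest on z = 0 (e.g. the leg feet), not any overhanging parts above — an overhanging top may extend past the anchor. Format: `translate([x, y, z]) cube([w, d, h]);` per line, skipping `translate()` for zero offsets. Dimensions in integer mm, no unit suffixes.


translate([317, 438, 0]) cube([959, 227, 206]);
translate([317, 665, 206]) cube([959, 227, 206]);
translate([317, 892, 412]) cube([959, 227, 206]);
translate([317, 1119, 618]) cube([959, 227, 206]);
translate([317, 1346, 824]) cube([959, 227, 206]);
translate([317, 1573, 1030]) cube([959, 227, 206]);
translate([317, 1800, 1236]) cube([959, 227, 206]);
translate([317, 2027, 1442]) cube([959, 227, 206]);
translate([317, 2254, 1648]) cube([959, 227, 206]);


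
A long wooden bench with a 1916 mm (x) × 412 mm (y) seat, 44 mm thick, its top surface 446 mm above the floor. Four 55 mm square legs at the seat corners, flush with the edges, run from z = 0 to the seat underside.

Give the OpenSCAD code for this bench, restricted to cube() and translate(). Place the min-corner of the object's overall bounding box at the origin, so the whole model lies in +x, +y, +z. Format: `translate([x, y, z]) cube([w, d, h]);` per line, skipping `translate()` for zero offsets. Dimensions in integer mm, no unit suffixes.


// leg_h = 446 − 44 = 402
translate([0, 0, 402]) cube([1916, 412, 44]);
cube([55, 55, 402]);
translate([0, 357, 0]) cube([55, 55, 402]);
translate([1861, 0, 0]) cube([55, 55, 402]);
translate([1861, 357, 0]) cube([55, 55, 402]);


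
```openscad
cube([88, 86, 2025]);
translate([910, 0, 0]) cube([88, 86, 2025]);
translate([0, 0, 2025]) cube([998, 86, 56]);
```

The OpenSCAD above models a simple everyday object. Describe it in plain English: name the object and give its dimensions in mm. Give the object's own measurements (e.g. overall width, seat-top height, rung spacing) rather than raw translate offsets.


A door frame. The clear opening is 822 mm wide and 2025 mm high. Two 88 mm wide jambs, 86 mm deep, stand either side of the opening from the floor to the top of the opening. A 56 mm thick head sits across the top of both jambs, spanning the full outside width of the frame.


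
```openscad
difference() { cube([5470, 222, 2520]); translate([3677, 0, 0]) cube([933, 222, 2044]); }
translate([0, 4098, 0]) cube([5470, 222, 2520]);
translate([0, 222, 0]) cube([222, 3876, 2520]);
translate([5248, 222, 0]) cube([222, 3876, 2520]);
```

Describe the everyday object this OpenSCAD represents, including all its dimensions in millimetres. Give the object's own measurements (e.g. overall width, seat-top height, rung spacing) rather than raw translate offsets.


A single room: four walls, each 2520 mm tall and 222 mm thick, enclosing an outside footprint 5470×4320 mm (x × y), no floor or roof. The front and back walls (−y and +y sides) run the full x-width; the side walls fit between their inner faces. A door opening 933 mm wide and 2044 mm tall is cut through the front wall from the floor up, its −x edge 3677 mm from the wall's −x end.


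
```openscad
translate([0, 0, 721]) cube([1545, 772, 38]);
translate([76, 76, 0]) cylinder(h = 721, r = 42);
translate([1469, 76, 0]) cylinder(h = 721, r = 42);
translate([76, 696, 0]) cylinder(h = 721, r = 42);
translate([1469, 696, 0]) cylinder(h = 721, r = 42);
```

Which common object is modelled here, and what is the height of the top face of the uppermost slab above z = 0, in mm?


A table. The table height is 759 mm.

A 1545×772×38 slab sits at z = 721 on four Ø84 mm round legs — a table. The top surface is at 721 + 38 = 759 mm.


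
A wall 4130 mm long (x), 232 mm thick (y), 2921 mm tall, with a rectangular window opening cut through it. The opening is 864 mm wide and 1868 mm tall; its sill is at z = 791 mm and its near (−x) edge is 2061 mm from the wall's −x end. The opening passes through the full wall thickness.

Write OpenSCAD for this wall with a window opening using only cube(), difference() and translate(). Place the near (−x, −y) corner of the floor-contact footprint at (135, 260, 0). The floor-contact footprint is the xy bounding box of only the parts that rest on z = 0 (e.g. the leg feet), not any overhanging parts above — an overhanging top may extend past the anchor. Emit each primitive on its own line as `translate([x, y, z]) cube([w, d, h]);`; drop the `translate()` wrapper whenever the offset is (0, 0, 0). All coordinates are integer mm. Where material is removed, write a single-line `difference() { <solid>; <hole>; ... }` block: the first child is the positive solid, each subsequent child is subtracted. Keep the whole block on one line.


difference() { translate([135, 260, 0]) cube([4130, 232, 2921]); translate([2196, 260, 791]) cube([864, 232, 1868]); }
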